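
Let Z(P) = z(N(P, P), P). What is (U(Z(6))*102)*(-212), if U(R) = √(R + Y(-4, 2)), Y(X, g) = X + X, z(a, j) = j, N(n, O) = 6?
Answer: -21624*I*√2 ≈ -30581.0*I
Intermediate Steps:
Z(P) = P
Y(X, g) = 2*X
U(R) = √(-8 + R) (U(R) = √(R + 2*(-4)) = √(R - 8) = √(-8 + R))
(U(Z(6))*102)*(-212) = (√(-8 + 6)*102)*(-212) = (√(-2)*102)*(-212) = ((I*√2)*102)*(-212) = (102*I*√2)*(-212) = -21624*I*√2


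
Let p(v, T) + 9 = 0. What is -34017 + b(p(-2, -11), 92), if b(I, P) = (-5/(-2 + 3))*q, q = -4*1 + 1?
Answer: -34002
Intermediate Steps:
p(v, T) = -9 (p(v, T) = -9 + 0 = -9)
q = -3 (q = -4 + 1 = -3)
b(I, P) = 15 (b(I, P) = -5/(-2 + 3)*(-3) = -5/1*(-3) = -5*1*(-3) = -5*(-3) = 15)
-34017 + b(p(-2, -11), 92) = -34017 + 15 = -34002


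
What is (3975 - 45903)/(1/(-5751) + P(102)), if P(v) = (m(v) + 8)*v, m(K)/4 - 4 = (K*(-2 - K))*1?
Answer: 241127928/24876617617 ≈ 0.0096930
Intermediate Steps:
m(K) = 16 + 4*K*(-2 - K) (m(K) = 16 + 4*((K*(-2 - K))*1) = 16 + 4*(K*(-2 - K)) = 16 + 4*K*(-2 - K))
P(v) = v*(24 - 8*v - 4*v²) (P(v) = ((16 - 8*v - 4*v²) + 8)*v = (24 - 8*v - 4*v²)*v = v*(24 - 8*v - 4*v²))
(3975 - 45903)/(1/(-5751) + P(102)) = (3975 - 45903)/(1/(-5751) + 4*102*(6 - 1*102² - 2*102)) = -41928/(-1/5751 + 4*102*(6 - 1*10404 - 204)) = -41928/(-1/5751 + 4*102*(6 - 10404 - 204)) = -41928/(-1/5751 + 4*102*(-10602)) = -41928/(-1/5751 - 4325616) = -41928/(-24876617617/5751) = -41928*(-5751/24876617617) = 241127928/24876617617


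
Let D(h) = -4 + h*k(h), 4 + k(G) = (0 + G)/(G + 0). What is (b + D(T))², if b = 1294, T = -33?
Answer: 1929321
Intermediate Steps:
k(G) = -3 (k(G) = -4 + (0 + G)/(G + 0) = -4 + G/G = -4 + 1 = -3)
D(h) = -4 - 3*h (D(h) = -4 + h*(-3) = -4 - 3*h)
(b + D(T))² = (1294 + (-4 - 3*(-33)))² = (1294 + (-4 + 99))² = (1294 + 95)² = 1389² = 1929321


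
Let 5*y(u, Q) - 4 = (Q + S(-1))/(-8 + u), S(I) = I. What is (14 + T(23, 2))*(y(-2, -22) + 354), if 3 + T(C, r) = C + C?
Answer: 1012491/50 ≈ 20250.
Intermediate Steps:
y(u, Q) = ⅘ + (-1 + Q)/(5*(-8 + u)) (y(u, Q) = ⅘ + ((Q - 1)/(-8 + u))/5 = ⅘ + ((-1 + Q)/(-8 + u))/5 = ⅘ + (-1 + Q)/(5*(-8 + u)))
T(C, r) = -3 + 2*C (T(C, r) = -3 + (C + C) = -3 + 2*C)
(14 + T(23, 2))*(y(-2, -22) + 354) = (14 + (-3 + 2*23))*((-33 - 22 + 4*(-2))/(5*(-8 - 2)) + 354) = (14 + (-3 + 46))*((⅕)*(-33 - 22 - 8)/(-10) + 354) = (14 + 43)*((⅕)*(-⅒)*(-63) + 354) = 57*(63/50 + 354) = 57*(17763/50) = 1012491/50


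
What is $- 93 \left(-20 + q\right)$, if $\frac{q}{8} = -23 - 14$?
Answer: $29388$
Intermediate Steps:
$q = -296$ ($q = 8 \left(-23 - 14\right) = 8 \left(-37\right) = -296$)
$- 93 \left(-20 + q\right) = - 93 \left(-20 - 296\right) = \left(-93\right) \left(-316\right) = 29388$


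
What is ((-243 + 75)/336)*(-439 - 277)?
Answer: 358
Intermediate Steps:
((-243 + 75)/336)*(-439 - 277) = -168*1/336*(-716) = -½*(-716) = 358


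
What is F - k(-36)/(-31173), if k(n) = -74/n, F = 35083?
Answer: 19685562499/561114 ≈ 35083.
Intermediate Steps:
F - k(-36)/(-31173) = 35083 - (-74/(-36))/(-31173) = 35083 - (-74*(-1/36))*(-1)/31173 = 35083 - 37*(-1)/(18*31173) = 35083 - 1*(-37/561114) = 35083 + 37/561114 = 19685562499/561114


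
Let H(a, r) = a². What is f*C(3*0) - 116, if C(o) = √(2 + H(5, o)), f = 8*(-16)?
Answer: -116 - 384*√3 ≈ -781.11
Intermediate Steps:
f = -128
C(o) = 3*√3 (C(o) = √(2 + 5²) = √(2 + 25) = √27 = 3*√3)
f*C(3*0) - 116 = -384*√3 - 116 = -116 - 384*√3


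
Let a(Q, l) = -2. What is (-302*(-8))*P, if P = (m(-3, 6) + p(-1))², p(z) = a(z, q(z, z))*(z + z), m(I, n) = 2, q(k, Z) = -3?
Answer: 86976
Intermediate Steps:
p(z) = -4*z (p(z) = -2*(z + z) = -4*z)
P = 36 (P = (2 - 4*(-1))² = (2 + 4)² = 6² = 36)
(-302*(-8))*P = -302*(-8)*36 = 2416*36 = 86976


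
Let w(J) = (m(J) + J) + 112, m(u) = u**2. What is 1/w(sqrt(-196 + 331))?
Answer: 247/60874 - 3*sqrt(15)/60874 ≈ 0.0038667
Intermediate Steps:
w(J) = 112 + J + J**2 (w(J) = (J**2 + J) + 112 = (J + J**2) + 112 = 112 + J + J**2)
1/w(sqrt(-196 + 331)) = 1/(112 + sqrt(-196 + 331) + (sqrt(-196 + 331))**2) = 1/(112 + sqrt(135) + (sqrt(135))**2) = 1/(112 + 3*sqrt(15) + (3*sqrt(15))**2) = 1/(112 + 3*sqrt(15) + 135) = 1/(247 + 3*sqrt(15))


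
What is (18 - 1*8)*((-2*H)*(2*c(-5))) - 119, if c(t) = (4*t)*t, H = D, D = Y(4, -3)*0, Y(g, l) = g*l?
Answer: -119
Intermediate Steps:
D = 0 (D = (4*(-3))*0 = -12*0 = 0)
H = 0
c(t) = 4*t²
(18 - 1*8)*((-2*H)*(2*c(-5))) - 119 = (18 - 1*8)*((-2*0)*(2*(4*(-5)²))) - 119 = (18 - 8)*(0*(2*(4*25))) - 119 = 10*(0*(2*100)) - 119 = 10*(0*200) - 119 = 10*0 - 119 = 0 - 119 = -119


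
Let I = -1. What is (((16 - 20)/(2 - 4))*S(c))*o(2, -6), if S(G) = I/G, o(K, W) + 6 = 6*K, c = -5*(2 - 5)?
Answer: -⅘ ≈ -0.80000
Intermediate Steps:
c = 15 (c = -5*(-3) = 15)
o(K, W) = -6 + 6*K
S(G) = -1/G
(((16 - 20)/(2 - 4))*S(c))*o(2, -6) = (((16 - 20)/(2 - 4))*(-1/15))*(-6 + 6*2) = ((-4/(-2))*(-1*1/15))*(-6 + 12) = (-4*(-½)*(-1/15))*6 = (2*(-1/15))*6 = -2/15*6 = -⅘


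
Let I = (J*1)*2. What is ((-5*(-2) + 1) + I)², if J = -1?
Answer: 81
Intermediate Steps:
I = -2 (I = -1*1*2 = -1*2 = -2)
((-5*(-2) + 1) + I)² = ((-5*(-2) + 1) - 2)² = ((10 + 1) - 2)² = (11 - 2)² = 9² = 81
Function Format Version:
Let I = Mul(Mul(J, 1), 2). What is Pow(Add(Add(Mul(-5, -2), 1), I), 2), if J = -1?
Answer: 81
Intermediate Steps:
I = -2 (I = Mul(Mul(-1, 1), 2) = Mul(-1, 2) = -2)
Pow(Add(Add(Mul(-5, -2), 1), I), 2) = Pow(Add(Add(Mul(-5, -2), 1), -2), 2) = Pow(Add(Add(10, 1), -2), 2) = Pow(Add(11, -2), 2) = Pow(9, 2) = 81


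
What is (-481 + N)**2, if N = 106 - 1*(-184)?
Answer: 36481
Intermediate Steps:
N = 290 (N = 106 + 184 = 290)
(-481 + N)**2 = (-481 + 290)**2 = (-191)**2 = 36481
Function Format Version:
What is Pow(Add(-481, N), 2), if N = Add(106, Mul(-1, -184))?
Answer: 36481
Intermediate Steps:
N = 290 (N = Add(106, 184) = 290)
Pow(Add(-481, N), 2) = Pow(Add(-481, 290), 2) = Pow(-191, 2) = 36481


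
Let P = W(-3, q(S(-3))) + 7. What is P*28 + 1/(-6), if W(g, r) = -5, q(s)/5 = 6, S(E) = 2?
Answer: 335/6 ≈ 55.833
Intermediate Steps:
q(s) = 30 (q(s) = 5*6 = 30)
P = 2 (P = -5 + 7 = 2)
P*28 + 1/(-6) = 2*28 + 1/(-6) = 56 - ⅙ = 335/6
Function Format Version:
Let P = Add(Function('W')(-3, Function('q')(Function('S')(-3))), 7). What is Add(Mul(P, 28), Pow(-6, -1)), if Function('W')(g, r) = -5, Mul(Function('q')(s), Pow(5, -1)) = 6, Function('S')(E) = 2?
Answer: Rational(335, 6) ≈ 55.833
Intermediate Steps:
Function('q')(s) = 30 (Function('q')(s) = Mul(5, 6) = 30)
P = 2 (P = Add(-5, 7) = 2)
Add(Mul(P, 28), Pow(-6, -1)) = Add(Mul(2, 28), Pow(-6, -1)) = Add(56, Rational(-1, 6)) = Rational(335, 6)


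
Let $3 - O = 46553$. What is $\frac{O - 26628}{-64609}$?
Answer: $\frac{73178}{64609} \approx 1.1326$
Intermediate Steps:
$O = -46550$ ($O = 3 - 46553 = -46550$)
$\frac{O - 26628}{-64609} = \frac{-46550 - 26628}{-64609} = \left(-46550 - 26628\right) \left(- \frac{1}{64609}\right) = \left(-73178\right) \left(- \frac{1}{64609}\right) = \frac{73178}{64609}$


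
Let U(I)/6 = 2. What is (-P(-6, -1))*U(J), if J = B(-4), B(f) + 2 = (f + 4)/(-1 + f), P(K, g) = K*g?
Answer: -72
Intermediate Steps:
B(f) = -2 + (4 + f)/(-1 + f) (B(f) = -2 + (f + 4)/(-1 + f) = -2 + (4 + f)/(-1 + f))
J = -2 (J = (6 - 1*(-4))/(-1 - 4) = (6 + 4)/(-5) = -⅕*10 = -2)
U(I) = 12 (U(I) = 6*2 = 12)
(-P(-6, -1))*U(J) = -(-6)*(-1)*12 = -1*6*12 = -6*12 = -72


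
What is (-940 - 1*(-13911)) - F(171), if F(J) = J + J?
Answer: 12629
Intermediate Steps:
F(J) = 2*J
(-940 - 1*(-13911)) - F(171) = (-940 - 1*(-13911)) - 2*171 = (-940 + 13911) - 1*342 = 12971 - 342 = 12629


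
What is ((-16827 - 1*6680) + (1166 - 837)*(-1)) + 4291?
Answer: -19545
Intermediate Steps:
((-16827 - 1*6680) + (1166 - 837)*(-1)) + 4291 = ((-16827 - 6680) + 329*(-1)) + 4291 = (-23507 - 329) + 4291 = -23836 + 4291 = -19545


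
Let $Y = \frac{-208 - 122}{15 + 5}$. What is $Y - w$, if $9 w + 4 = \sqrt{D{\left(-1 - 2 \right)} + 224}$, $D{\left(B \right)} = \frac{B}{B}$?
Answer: $- \frac{319}{18} \approx -17.722$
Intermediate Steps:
$Y = - \frac{33}{2}$ ($Y = - \frac{330}{20} = \left(-330\right) \frac{1}{20} = - \frac{33}{2} \approx -16.5$)
$D{\left(B \right)} = 1$
$w = \frac{11}{9}$ ($w = - \frac{4}{9} + \frac{\sqrt{1 + 224}}{9} = - \frac{4}{9} + \frac{\sqrt{225}}{9} = - \frac{4}{9} + \frac{1}{9} \cdot 15 = - \frac{4}{9} + \frac{5}{3} = \frac{11}{9} \approx 1.2222$)
$Y - w = - \frac{33}{2} - \frac{11}{9} = - \frac{319}{18}$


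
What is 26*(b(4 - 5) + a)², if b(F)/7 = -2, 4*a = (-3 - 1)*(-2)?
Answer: 3744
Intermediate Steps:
a = 2 (a = ((-3 - 1)*(-2))/4 = (-4*(-2))/4 = (¼)*8 = 2)
b(F) = -14 (b(F) = 7*(-2) = -14)
26*(b(4 - 5) + a)² = 26*(-14 + 2)² = 26*(-12)² = 26*144 = 3744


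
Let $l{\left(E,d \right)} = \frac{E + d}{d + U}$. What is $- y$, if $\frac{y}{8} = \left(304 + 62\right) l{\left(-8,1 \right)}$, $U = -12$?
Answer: $- \frac{20496}{11} \approx -1863.3$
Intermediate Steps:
$l{\left(E,d \right)} = \frac{E + d}{-12 + d}$ ($l{\left(E,d \right)} = \frac{E + d}{d - 12} = \frac{E + d}{-12 + d}$)
$y = \frac{20496}{11}$ ($y = 8 \left(304 + 62\right) \frac{-8 + 1}{-12 + 1} = 8 \cdot 366 \frac{1}{-11} \left(-7\right) = 8 \cdot 366 \left(\left(- \frac{1}{11}\right) \left(-7\right)\right) = 8 \cdot 366 \cdot \frac{7}{11} = 8 \cdot \frac{2562}{11} = \frac{20496}{11} \approx 1863.3$)
$- y = \left(-1\right) \frac{20496}{11} = - \frac{20496}{11}$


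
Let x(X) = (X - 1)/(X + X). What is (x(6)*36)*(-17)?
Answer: -255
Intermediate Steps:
x(X) = (-1 + X)/(2*X) (x(X) = (-1 + X)/((2*X)) = (-1 + X)*(1/(2*X)) = (-1 + X)/(2*X))
(x(6)*36)*(-17) = (((½)*(-1 + 6)/6)*36)*(-17) = (((½)*(⅙)*5)*36)*(-17) = ((5/12)*36)*(-17) = 15*(-17) = -255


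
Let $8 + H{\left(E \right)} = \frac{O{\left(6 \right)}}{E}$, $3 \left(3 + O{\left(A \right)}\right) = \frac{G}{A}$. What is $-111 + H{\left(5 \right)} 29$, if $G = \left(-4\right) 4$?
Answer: $- \frac{3290}{9} \approx -365.56$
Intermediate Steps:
$G = -16$
$O{\left(A \right)} = -3 - \frac{16}{3 A}$ ($O{\left(A \right)} = -3 + \frac{\left(-16\right) \frac{1}{A}}{3} = -3 - \frac{16}{3 A}$)
$H{\left(E \right)} = -8 - \frac{35}{9 E}$ ($H{\left(E \right)} = -8 + \frac{-3 - \frac{16}{3 \cdot 6}}{E} = -8 + \frac{-3 - \frac{8}{9}}{E} = -8 - \frac{35}{9 E}$)
$-111 + H{\left(5 \right)} 29 = -111 + \left(-8 - \frac{35}{9 \cdot 5}\right) 29 = -111 + \left(-8 - \frac{7}{9}\right) 29 = -111 - \frac{2291}{9} = - \frac{3290}{9}$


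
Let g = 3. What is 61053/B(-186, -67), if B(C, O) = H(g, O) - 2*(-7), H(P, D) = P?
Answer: 61053/17 ≈ 3591.4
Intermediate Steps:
B(C, O) = 17 (B(C, O) = 3 - 2*(-7) = 3 + 14 = 17)
61053/B(-186, -67) = 61053/17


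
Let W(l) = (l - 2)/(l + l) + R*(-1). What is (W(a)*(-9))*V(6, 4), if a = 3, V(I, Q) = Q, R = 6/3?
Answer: 66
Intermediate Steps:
R = 2 (R = 6*(⅓) = 2)
W(l) = -2 + (-2 + l)/(2*l) (W(l) = (l - 2)/(l + l) + 2*(-1) = (-2 + l)/((2*l)) - 2 = (-2 + l)*(1/(2*l)) - 2 = (-2 + l)/(2*l) - 2 = -2 + (-2 + l)/(2*l))
(W(a)*(-9))*V(6, 4) = ((-3/2 - 1/3)*(-9))*4 = ((-3/2 - 1*⅓)*(-9))*4 = ((-3/2 - ⅓)*(-9))*4 = -11/6*(-9)*4 = (33/2)*4 = 66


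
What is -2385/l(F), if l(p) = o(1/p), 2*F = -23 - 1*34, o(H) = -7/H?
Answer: -1590/133 ≈ -11.955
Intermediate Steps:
F = -57/2 (F = (-23 - 1*34)/2 = (-23 - 34)/2 = (½)*(-57) = -57/2 ≈ -28.500)
l(p) = -7*p
-2385/l(F) = -2385/((-7*(-57/2))) = -2385/399/2 = -2385*2/399 = -1590/133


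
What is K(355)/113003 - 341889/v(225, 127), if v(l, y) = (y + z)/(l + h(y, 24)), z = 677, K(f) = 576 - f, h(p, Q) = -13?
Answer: -682542512310/7571201 ≈ -90150.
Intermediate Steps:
v(l, y) = (677 + y)/(-13 + l) (v(l, y) = (y + 677)/(l - 13) = (677 + y)/(-13 + l))
K(355)/113003 - 341889/v(225, 127) = (576 - 1*355)/113003 - 341889*(-13 + 225)/(677 + 127) = (576 - 355)*(1/113003) - 341889/(804/212) = 221*(1/113003) - 341889/((1/212)*804) = 221/113003 - 341889/201/53 = 221/113003 - 341889*53/201 = 221/113003 - 6040039/67 = -682542512310/7571201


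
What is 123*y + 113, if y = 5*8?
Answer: 5033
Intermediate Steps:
y = 40
123*y + 113 = 123*40 + 113 = 4920 + 113 = 5033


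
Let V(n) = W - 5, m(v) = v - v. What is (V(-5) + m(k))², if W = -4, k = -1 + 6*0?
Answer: 81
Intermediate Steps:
k = -1 (k = -1 + 0 = -1)
m(v) = 0
V(n) = -9 (V(n) = -4 - 5 = -9)
(V(-5) + m(k))² = (-9 + 0)² = (-9)² = 81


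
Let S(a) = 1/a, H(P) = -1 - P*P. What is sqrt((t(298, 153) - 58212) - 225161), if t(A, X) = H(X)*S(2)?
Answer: 7*I*sqrt(6022) ≈ 543.21*I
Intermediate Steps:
H(P) = -1 - P**2
t(A, X) = -1/2 - X**2/2 (t(A, X) = (-1 - X**2)/2 = (-1 - X**2)*(1/2) = -1/2 - X**2/2)
sqrt((t(298, 153) - 58212) - 225161) = sqrt(((-1/2 - 1/2*153**2) - 58212) - 225161) = sqrt(((-1/2 - 1/2*23409) - 58212) - 225161) = sqrt(((-1/2 - 23409/2) - 58212) - 225161) = sqrt((-11705 - 58212) - 225161) = sqrt(-69917 - 225161) = sqrt(-295078) = 7*I*sqrt(6022)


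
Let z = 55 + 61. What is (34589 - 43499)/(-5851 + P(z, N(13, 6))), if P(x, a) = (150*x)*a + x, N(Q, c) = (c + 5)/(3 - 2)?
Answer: -1782/37133 ≈ -0.047990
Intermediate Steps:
N(Q, c) = 5 + c (N(Q, c) = (5 + c)/1 = (5 + c)*1 = 5 + c)
z = 116
P(x, a) = x + 150*a*x (P(x, a) = 150*a*x + x = x + 150*a*x)
(34589 - 43499)/(-5851 + P(z, N(13, 6))) = (34589 - 43499)/(-5851 + 116*(1 + 150*(5 + 6))) = -8910/(-5851 + 116*(1 + 150*11)) = -8910/(-5851 + 116*(1 + 1650)) = -8910/(-5851 + 116*1651) = -8910/(-5851 + 191516) = -8910/185665 = -8910*1/185665 = -1782/37133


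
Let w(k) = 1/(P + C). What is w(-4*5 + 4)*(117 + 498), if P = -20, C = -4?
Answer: -205/8 ≈ -25.625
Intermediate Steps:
w(k) = -1/24 (w(k) = 1/(-20 - 4) = 1/(-24) = -1/24)
w(-4*5 + 4)*(117 + 498) = -(117 + 498)/24 = -1/24*615 = -205/8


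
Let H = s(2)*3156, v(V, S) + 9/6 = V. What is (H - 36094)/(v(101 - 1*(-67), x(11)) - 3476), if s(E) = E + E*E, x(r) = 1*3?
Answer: 34316/6619 ≈ 5.1845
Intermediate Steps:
x(r) = 3
v(V, S) = -3/2 + V
s(E) = E + E²
H = 18936 (H = (2*(1 + 2))*3156 = (2*3)*3156 = 6*3156 = 18936)
(H - 36094)/(v(101 - 1*(-67), x(11)) - 3476) = (18936 - 36094)/((-3/2 + (101 - 1*(-67))) - 3476) = -17158/((-3/2 + (101 + 67)) - 3476) = -17158/((-3/2 + 168) - 3476) = -17158/(333/2 - 3476) = -17158/(-6619/2) = -17158*(-2/6619) = 34316/6619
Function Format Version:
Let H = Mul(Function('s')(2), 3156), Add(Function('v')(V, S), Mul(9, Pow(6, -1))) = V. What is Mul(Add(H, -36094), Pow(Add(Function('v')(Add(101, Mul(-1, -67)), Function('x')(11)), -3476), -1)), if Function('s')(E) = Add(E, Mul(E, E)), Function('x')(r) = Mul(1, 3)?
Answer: Rational(34316, 6619) ≈ 5.1845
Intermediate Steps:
Function('x')(r) = 3
Function('v')(V, S) = Add(Rational(-3, 2), V)
Function('s')(E) = Add(E, Pow(E, 2))
H = 18936 (H = Mul(Mul(2, Add(1, 2)), 3156) = Mul(Mul(2, 3), 3156) = Mul(6, 3156) = 18936)
Mul(Add(H, -36094), Pow(Add(Function('v')(Add(101, Mul(-1, -67)), Function('x')(11)), -3476), -1)) = Mul(Add(18936, -36094), Pow(Add(Add(Rational(-3, 2), Add(101, Mul(-1, -67))), -3476), -1)) = Mul(-17158, Pow(Add(Add(Rational(-3, 2), Add(101, 67)), -3476), -1)) = Mul(-17158, Pow(Add(Add(Rational(-3, 2), 168), -3476), -1)) = Mul(-17158, Pow(Add(Rational(333, 2), -3476), -1)) = Mul(-17158, Pow(Rational(-6619, 2), -1)) = Mul(-17158, Rational(-2, 6619)) = Rational(34316, 6619)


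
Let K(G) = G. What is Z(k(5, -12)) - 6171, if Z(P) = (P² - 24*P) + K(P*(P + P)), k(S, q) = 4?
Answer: -6219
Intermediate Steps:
Z(P) = -24*P + 3*P² (Z(P) = (P² - 24*P) + P*(P + P) = (P² - 24*P) + P*(2*P) = (P² - 24*P) + 2*P² = -24*P + 3*P²)
Z(k(5, -12)) - 6171 = 3*4*(-8 + 4) - 6171 = 3*4*(-4) - 6171 = -48 - 6171 = -6219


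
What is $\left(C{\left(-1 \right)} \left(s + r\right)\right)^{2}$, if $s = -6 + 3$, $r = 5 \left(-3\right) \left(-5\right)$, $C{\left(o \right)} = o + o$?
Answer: $20736$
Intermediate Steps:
$C{\left(o \right)} = 2 o$
$r = 75$ ($r = \left(-15\right) \left(-5\right) = 75$)
$s = -3$
$\left(C{\left(-1 \right)} \left(s + r\right)\right)^{2} = \left(2 \left(-1\right) \left(-3 + 75\right)\right)^{2} = \left(\left(-2\right) 72\right)^{2} = \left(-144\right)^{2} = 20736$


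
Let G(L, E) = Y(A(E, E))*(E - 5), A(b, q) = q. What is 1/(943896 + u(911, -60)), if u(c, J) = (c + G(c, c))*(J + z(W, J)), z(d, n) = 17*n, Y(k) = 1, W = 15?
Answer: -1/1018464 ≈ -9.8187e-7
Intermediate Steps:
G(L, E) = -5 + E (G(L, E) = 1*(E - 5) = 1*(-5 + E) = -5 + E)
u(c, J) = 18*J*(-5 + 2*c) (u(c, J) = (c + (-5 + c))*(J + 17*J) = (-5 + 2*c)*(18*J) = 18*J*(-5 + 2*c))
1/(943896 + u(911, -60)) = 1/(943896 + 18*(-60)*(-5 + 2*911)) = 1/(943896 + 18*(-60)*(-5 + 1822)) = 1/(943896 + 18*(-60)*1817) = 1/(943896 - 1962360) = 1/(-1018464) = -1/1018464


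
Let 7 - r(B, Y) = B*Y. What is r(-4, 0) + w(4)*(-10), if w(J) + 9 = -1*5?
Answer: 147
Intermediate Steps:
r(B, Y) = 7 - B*Y
w(J) = -14 (w(J) = -9 - 1*5 = -9 - 5 = -14)
r(-4, 0) + w(4)*(-10) = (7 - 1*(-4)*0) - 14*(-10) = (7 + 0) + 140 = 7 + 140 = 147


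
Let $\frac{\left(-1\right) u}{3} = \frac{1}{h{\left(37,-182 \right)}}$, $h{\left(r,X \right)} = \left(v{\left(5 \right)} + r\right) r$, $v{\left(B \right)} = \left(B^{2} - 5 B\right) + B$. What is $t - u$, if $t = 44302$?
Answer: $\frac{22948437}{518} \approx 44302.0$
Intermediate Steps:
$v{\left(B \right)} = B^{2} - 4 B$
$h{\left(r,X \right)} = r \left(5 + r\right)$ ($h{\left(r,X \right)} = \left(5 \left(-4 + 5\right) + r\right) r = \left(5 \cdot 1 + r\right) r = \left(5 + r\right) r = r \left(5 + r\right)$)
$u = - \frac{1}{518}$ ($u = - \frac{3}{37 \left(5 + 37\right)} = - \frac{3}{37 \cdot 42} = - \frac{3}{1554} = \left(-3\right) \frac{1}{1554} = - \frac{1}{518} \approx -0.0019305$)
$t - u = 44302 - - \frac{1}{518} = 44302 + \frac{1}{518} = \frac{22948437}{518}$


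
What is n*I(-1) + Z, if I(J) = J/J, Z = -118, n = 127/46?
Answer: -5301/46 ≈ -115.24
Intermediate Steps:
n = 127/46 (n = 127*(1/46) = 127/46 ≈ 2.7609)
I(J) = 1
n*I(-1) + Z = (127/46)*1 - 118 = 127/46 - 118 = -5301/46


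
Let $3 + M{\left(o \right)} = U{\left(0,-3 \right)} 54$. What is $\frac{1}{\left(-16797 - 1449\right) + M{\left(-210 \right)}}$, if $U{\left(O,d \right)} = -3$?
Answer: $- \frac{1}{18411} \approx -5.4315 \cdot 10^{-5}$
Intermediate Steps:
$M{\left(o \right)} = -165$ ($M{\left(o \right)} = -3 - 162 = -165$)
$\frac{1}{\left(-16797 - 1449\right) + M{\left(-210 \right)}} = \frac{1}{\left(-16797 - 1449\right) - 165} = \frac{1}{-18246 - 165} = \frac{1}{-18411} = - \frac{1}{18411}$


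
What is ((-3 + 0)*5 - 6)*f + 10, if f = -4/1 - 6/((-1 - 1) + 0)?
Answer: 31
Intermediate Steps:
f = -1 (f = -4*1 - 6/(-2 + 0) = -4 - 6/(-2) = -4 - 6*(-1/2) = -4 + 3 = -1)
((-3 + 0)*5 - 6)*f + 10 = ((-3 + 0)*5 - 6)*(-1) + 10 = (-3*5 - 6)*(-1) + 10 = (-15 - 6)*(-1) + 10 = -21*(-1) + 10 = 21 + 10 = 31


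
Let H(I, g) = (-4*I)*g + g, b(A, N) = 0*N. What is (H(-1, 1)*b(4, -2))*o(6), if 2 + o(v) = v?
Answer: 0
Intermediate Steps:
o(v) = -2 + v
b(A, N) = 0
H(I, g) = g - 4*I*g (H(I, g) = -4*I*g + g = g - 4*I*g)
(H(-1, 1)*b(4, -2))*o(6) = ((1*(1 - 4*(-1)))*0)*(-2 + 6) = ((1*(1 + 4))*0)*4 = ((1*5)*0)*4 = (5*0)*4 = 0*4 = 0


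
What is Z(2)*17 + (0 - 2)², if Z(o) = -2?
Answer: -30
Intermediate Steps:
Z(2)*17 + (0 - 2)² = -2*17 + (0 - 2)² = -34 + (-2)² = -34 + 4 = -30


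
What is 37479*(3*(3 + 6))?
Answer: 1011933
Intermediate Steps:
37479*(3*(3 + 6)) = 37479*(3*9) = 37479*27 = 1011933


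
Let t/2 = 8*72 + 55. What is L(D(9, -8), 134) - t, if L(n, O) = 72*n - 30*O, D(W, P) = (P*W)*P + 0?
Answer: 36190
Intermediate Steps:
D(W, P) = W*P² (D(W, P) = W*P² + 0 = W*P²)
L(n, O) = -30*O + 72*n
t = 1262 (t = 2*(8*72 + 55) = 2*(576 + 55) = 2*631 = 1262)
L(D(9, -8), 134) - t = (-30*134 + 72*(9*(-8)²)) - 1*1262 = (-4020 + 72*(9*64)) - 1262 = (-4020 + 72*576) - 1262 = (-4020 + 41472) - 1262 = 37452 - 1262 = 36190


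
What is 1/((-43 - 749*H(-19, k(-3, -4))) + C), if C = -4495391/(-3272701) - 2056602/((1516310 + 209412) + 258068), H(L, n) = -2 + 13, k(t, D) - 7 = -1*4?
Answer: -3246175758395/26883733996882446 ≈ -0.00012075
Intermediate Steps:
k(t, D) = 3 (k(t, D) = 7 - 1*4 = 7 - 4 = 3)
H(L, n) = 11
C = 1093634144944/3246175758395 (C = -4495391*(-1/3272701) - 2056602/(1725722 + 258068) = 4495391/3272701 - 2056602/1983790 = 4495391/3272701 - 2056602*1/1983790 = 4495391/3272701 - 1028301/991895 = 1093634144944/3246175758395 ≈ 0.33690)
1/((-43 - 749*H(-19, k(-3, -4))) + C) = 1/((-43 - 749*11) + 1093634144944/3246175758395) = 1/((-43 - 8239) + 1093634144944/3246175758395) = 1/(-8282 + 1093634144944/3246175758395) = 1/(-26883733996882446/3246175758395) = -3246175758395/26883733996882446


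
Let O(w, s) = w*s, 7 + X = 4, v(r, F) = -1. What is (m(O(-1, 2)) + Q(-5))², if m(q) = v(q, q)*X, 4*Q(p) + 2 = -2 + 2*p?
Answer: ¼ ≈ 0.25000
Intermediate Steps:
Q(p) = -1 + p/2 (Q(p) = -½ + (-2 + 2*p)/4 = -½ + (-½ + p/2) = -1 + p/2)
X = -3 (X = -7 + 4 = -3)
O(w, s) = s*w
m(q) = 3 (m(q) = -1*(-3) = 3)
(m(O(-1, 2)) + Q(-5))² = (3 + (-1 + (½)*(-5)))² = (3 + (-1 - 5/2))² = (3 - 7/2)² = (-½)² = ¼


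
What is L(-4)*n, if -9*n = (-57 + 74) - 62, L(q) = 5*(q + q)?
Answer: -200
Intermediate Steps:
L(q) = 10*q (L(q) = 5*(2*q) = 10*q)
n = 5 (n = -((-57 + 74) - 62)/9 = -(17 - 62)/9 = -⅑*(-45) = 5)
L(-4)*n = (10*(-4))*5 = -40*5 = -200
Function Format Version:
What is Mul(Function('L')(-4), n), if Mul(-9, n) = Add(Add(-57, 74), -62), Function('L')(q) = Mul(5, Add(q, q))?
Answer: -200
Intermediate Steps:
Function('L')(q) = Mul(10, q) (Function('L')(q) = Mul(5, Mul(2, q)) = Mul(10, q))
n = 5 (n = Mul(Rational(-1, 9), Add(Add(-57, 74), -62)) = Mul(Rational(-1, 9), Add(17, -62)) = Mul(Rational(-1, 9), -45) = 5)
Mul(Function('L')(-4), n) = Mul(Mul(10, -4), 5) = Mul(-40, 5) = -200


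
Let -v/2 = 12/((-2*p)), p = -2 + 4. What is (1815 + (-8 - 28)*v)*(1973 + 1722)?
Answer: 5908305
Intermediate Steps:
p = 2
v = 6 (v = -24/((-2*2)) = -24/(-4) = -24*(-1)/4 = -2*(-3) = 6)
(1815 + (-8 - 28)*v)*(1973 + 1722) = (1815 + (-8 - 28)*6)*(1973 + 1722) = (1815 - 36*6)*3695 = (1815 - 216)*3695 = 1599*3695 = 5908305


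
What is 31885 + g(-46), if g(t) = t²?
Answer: 34001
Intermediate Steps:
31885 + g(-46) = 31885 + (-46)² = 31885 + 2116 = 34001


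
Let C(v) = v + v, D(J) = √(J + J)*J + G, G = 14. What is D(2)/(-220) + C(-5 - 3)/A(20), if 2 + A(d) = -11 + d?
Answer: -1823/770 ≈ -2.3675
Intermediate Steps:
A(d) = -13 + d (A(d) = -2 + (-11 + d) = -13 + d)
D(J) = 14 + √2*J^(3/2) (D(J) = √(J + J)*J + 14 = √(2*J)*J + 14 = (√2*√J)*J + 14 = √2*J^(3/2) + 14 = 14 + √2*J^(3/2))
C(v) = 2*v
D(2)/(-220) + C(-5 - 3)/A(20) = (14 + √2*2^(3/2))/(-220) + (2*(-5 - 3))/(-13 + 20) = (14 + √2*(2*√2))*(-1/220) + (2*(-8))/7 = (14 + 4)*(-1/220) - 16*⅐ = 18*(-1/220) - 16/7 = -9/110 - 16/7 = -1823/770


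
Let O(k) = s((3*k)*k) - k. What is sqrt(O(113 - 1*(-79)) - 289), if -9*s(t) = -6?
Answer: I*sqrt(4323)/3 ≈ 21.917*I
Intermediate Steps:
s(t) = 2/3 (s(t) = -1/9*(-6) = 2/3)
O(k) = 2/3 - k
sqrt(O(113 - 1*(-79)) - 289) = sqrt((2/3 - (113 - 1*(-79))) - 289) = sqrt((2/3 - (113 + 79)) - 289) = sqrt((2/3 - 1*192) - 289) = sqrt((2/3 - 192) - 289) = sqrt(-574/3 - 289) = sqrt(-1441/3) = I*sqrt(4323)/3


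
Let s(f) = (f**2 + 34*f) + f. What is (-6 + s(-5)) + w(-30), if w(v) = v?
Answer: -186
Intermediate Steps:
s(f) = f**2 + 35*f
(-6 + s(-5)) + w(-30) = (-6 - 5*(35 - 5)) - 30 = (-6 - 5*30) - 30 = (-6 - 150) - 30 = -156 - 30 = -186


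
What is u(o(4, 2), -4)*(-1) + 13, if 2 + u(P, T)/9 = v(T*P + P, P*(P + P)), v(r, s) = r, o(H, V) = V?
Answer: 85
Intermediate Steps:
u(P, T) = -18 + 9*P + 9*P*T (u(P, T) = -18 + 9*(T*P + P) = -18 + 9*(P*T + P) = -18 + 9*(P + P*T) = -18 + (9*P + 9*P*T) = -18 + 9*P + 9*P*T)
u(o(4, 2), -4)*(-1) + 13 = (-18 + 9*2*(1 - 4))*(-1) + 13 = (-18 + 9*2*(-3))*(-1) + 13 = (-18 - 54)*(-1) + 13 = -72*(-1) + 13 = 72 + 13 = 85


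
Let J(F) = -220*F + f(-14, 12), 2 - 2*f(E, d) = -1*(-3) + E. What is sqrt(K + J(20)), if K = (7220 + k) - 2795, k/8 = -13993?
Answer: 5*I*sqrt(17906)/2 ≈ 334.53*I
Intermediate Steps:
f(E, d) = -1/2 - E/2 (f(E, d) = 1 - (-1*(-3) + E)/2 = 1 - (3 + E)/2 = 1 + (-3/2 - E/2) = -1/2 - E/2)
k = -111944 (k = 8*(-13993) = -111944)
K = -107519 (K = (7220 - 111944) - 2795 = -104724 - 2795 = -107519)
J(F) = 13/2 - 220*F (J(F) = -220*F + (-1/2 - 1/2*(-14)) = -220*F + (-1/2 + 7) = -220*F + 13/2 = 13/2 - 220*F)
sqrt(K + J(20)) = sqrt(-107519 + (13/2 - 220*20)) = sqrt(-107519 + (13/2 - 4400)) = sqrt(-107519 - 8787/2) = sqrt(-223825/2) = 5*I*sqrt(17906)/2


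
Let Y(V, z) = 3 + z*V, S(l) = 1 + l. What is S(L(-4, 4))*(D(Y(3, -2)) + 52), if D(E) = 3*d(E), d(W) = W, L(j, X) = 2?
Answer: 129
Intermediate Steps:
Y(V, z) = 3 + V*z
D(E) = 3*E
S(L(-4, 4))*(D(Y(3, -2)) + 52) = (1 + 2)*(3*(3 + 3*(-2)) + 52) = 3*(3*(3 - 6) + 52) = 3*(3*(-3) + 52) = 3*(-9 + 52) = 3*43 = 129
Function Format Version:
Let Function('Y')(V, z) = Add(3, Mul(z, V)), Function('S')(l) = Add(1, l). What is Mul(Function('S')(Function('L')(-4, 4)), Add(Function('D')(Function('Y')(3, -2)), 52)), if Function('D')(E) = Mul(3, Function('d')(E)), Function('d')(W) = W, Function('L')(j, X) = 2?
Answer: 129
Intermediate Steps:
Function('Y')(V, z) = Add(3, Mul(V, z))
Function('D')(E) = Mul(3, E)
Mul(Function('S')(Function('L')(-4, 4)), Add(Function('D')(Function('Y')(3, -2)), 52)) = Mul(Add(1, 2), Add(Mul(3, Add(3, Mul(3, -2))), 52)) = Mul(3, Add(Mul(3, Add(3, -6)), 52)) = Mul(3, Add(Mul(3, -3), 52)) = Mul(3, Add(-9, 52)) = Mul(3, 43) = 129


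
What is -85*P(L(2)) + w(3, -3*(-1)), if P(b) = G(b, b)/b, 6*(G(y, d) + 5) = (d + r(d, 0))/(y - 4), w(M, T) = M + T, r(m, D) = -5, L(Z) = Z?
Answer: 1663/8 ≈ 207.88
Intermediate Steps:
G(y, d) = -5 + (-5 + d)/(6*(-4 + y)) (G(y, d) = -5 + ((d - 5)/(y - 4))/6 = -5 + ((-5 + d)/(-4 + y))/6 = -5 + (-5 + d)/(6*(-4 + y)))
P(b) = (115 - 29*b)/(6*b*(-4 + b)) (P(b) = ((115 + b - 30*b)/(6*(-4 + b)))/b = ((115 - 29*b)/(6*(-4 + b)))/b = (115 - 29*b)/(6*b*(-4 + b)))
-85*P(L(2)) + w(3, -3*(-1)) = -85*(115 - 29*2)/(6*2*(-4 + 2)) + (3 - 3*(-1)) = -85*(115 - 58)/(6*2*(-2)) + (3 + 3) = -85*(-1)*57/(6*2*2) + 6 = -85*(-19/8) + 6 = 1615/8 + 6 = 1663/8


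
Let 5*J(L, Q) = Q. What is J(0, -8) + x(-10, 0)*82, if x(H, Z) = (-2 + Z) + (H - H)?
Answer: -828/5 ≈ -165.60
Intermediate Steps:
J(L, Q) = Q/5
x(H, Z) = -2 + Z (x(H, Z) = (-2 + Z) + 0 = -2 + Z)
J(0, -8) + x(-10, 0)*82 = (⅕)*(-8) + (-2 + 0)*82 = -8/5 - 2*82 = -8/5 - 164 = -828/5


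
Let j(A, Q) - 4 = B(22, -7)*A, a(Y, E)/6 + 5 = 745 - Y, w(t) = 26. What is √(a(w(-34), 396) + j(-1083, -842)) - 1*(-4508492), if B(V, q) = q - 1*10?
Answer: 4508492 + √22699 ≈ 4.5086e+6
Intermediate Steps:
a(Y, E) = 4440 - 6*Y (a(Y, E) = -30 + 6*(745 - Y) = -30 + (4470 - 6*Y) = 4440 - 6*Y)
B(V, q) = -10 + q (B(V, q) = q - 10 = -10 + q)
j(A, Q) = 4 - 17*A (j(A, Q) = 4 + (-10 - 7)*A = 4 - 17*A)
√(a(w(-34), 396) + j(-1083, -842)) - 1*(-4508492) = √((4440 - 6*26) + (4 - 17*(-1083))) - 1*(-4508492) = √((4440 - 156) + (4 + 18411)) + 4508492 = √(4284 + 18415) + 4508492 = √22699 + 4508492 = 4508492 + √22699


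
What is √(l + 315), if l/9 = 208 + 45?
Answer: 36*√2 ≈ 50.912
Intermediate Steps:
l = 2277 (l = 9*(208 + 45) = 9*253 = 2277)
√(l + 315) = √(2277 + 315) = √2592 = 36*√2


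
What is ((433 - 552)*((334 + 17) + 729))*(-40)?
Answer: 5140800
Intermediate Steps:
((433 - 552)*((334 + 17) + 729))*(-40) = -119*(351 + 729)*(-40) = -119*1080*(-40) = -128520*(-40) = 5140800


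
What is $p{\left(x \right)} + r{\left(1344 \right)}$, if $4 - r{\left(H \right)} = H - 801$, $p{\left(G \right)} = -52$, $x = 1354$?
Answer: $-591$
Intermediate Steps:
$r{\left(H \right)} = 805 - H$ ($r{\left(H \right)} = 4 - \left(H - 801\right) = 4 - \left(-801 + H\right) = 805 - H$)
$p{\left(x \right)} + r{\left(1344 \right)} = -52 + \left(805 - 1344\right) = -52 - 539 = -591$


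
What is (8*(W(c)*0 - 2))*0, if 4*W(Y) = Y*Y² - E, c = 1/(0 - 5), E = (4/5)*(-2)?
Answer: 0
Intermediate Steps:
E = -8/5 (E = (4*(⅕))*(-2) = (⅘)*(-2) = -8/5 ≈ -1.6000)
c = -⅕ (c = 1/(-5) = -⅕ ≈ -0.20000)
W(Y) = ⅖ + Y³/4 (W(Y) = (Y*Y² - 1*(-8/5))/4 = (Y³ + 8/5)/4 = (8/5 + Y³)/4 = ⅖ + Y³/4)
(8*(W(c)*0 - 2))*0 = (8*((⅖ + (-⅕)³/4)*0 - 2))*0 = (8*((⅖ + (¼)*(-1/125))*0 - 2))*0 = (8*((⅖ - 1/500)*0 - 2))*0 = (8*((199/500)*0 - 2))*0 = (8*(0 - 2))*0 = (8*(-2))*0 = -16*0 = 0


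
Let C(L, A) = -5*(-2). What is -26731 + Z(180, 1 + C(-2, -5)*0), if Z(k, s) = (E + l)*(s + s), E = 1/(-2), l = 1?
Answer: -26730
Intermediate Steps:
C(L, A) = 10
E = -1/2 (E = 1*(-1/2) = -1/2 ≈ -0.50000)
Z(k, s) = s (Z(k, s) = (-1/2 + 1)*(s + s) = (2*s)/2 = s)
-26731 + Z(180, 1 + C(-2, -5)*0) = -26731 + (1 + 10*0) = -26731 + (1 + 0) = -26731 + 1 = -26730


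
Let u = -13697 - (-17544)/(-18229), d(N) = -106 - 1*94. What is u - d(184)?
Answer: -246054357/18229 ≈ -13498.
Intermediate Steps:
d(N) = -200 (d(N) = -106 - 94 = -200)
u = -249700157/18229 (u = -13697 - (-17544)*(-1)/18229 = -13697 - 1*17544/18229 = -13697 - 17544/18229 = -249700157/18229 ≈ -13698.)
u - d(184) = -249700157/18229 - 1*(-200) = -249700157/18229 + 200 = -246054357/18229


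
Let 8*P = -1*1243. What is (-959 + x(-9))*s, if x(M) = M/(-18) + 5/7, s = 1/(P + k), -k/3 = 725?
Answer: 53636/130501 ≈ 0.41100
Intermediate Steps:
P = -1243/8 (P = (-1*1243)/8 = (⅛)*(-1243) = -1243/8 ≈ -155.38)
k = -2175 (k = -3*725 = -2175)
s = -8/18643 (s = 1/(-1243/8 - 2175) = 1/(-18643/8) = -8/18643 ≈ -0.00042912)
x(M) = 5/7 - M/18 (x(M) = M*(-1/18) + 5*(⅐) = -M/18 + 5/7 = 5/7 - M/18)
(-959 + x(-9))*s = (-959 + (5/7 - 1/18*(-9)))*(-8/18643) = (-959 + (5/7 + ½))*(-8/18643) = (-959 + 17/14)*(-8/18643) = -13409/14*(-8/18643) = 53636/130501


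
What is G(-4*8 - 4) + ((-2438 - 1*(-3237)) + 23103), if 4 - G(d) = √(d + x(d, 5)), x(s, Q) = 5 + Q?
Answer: 23906 - I*√26 ≈ 23906.0 - 5.099*I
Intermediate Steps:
G(d) = 4 - √(10 + d) (G(d) = 4 - √(d + (5 + 5)) = 4 - √(d + 10) = 4 - √(10 + d))
G(-4*8 - 4) + ((-2438 - 1*(-3237)) + 23103) = (4 - √(10 + (-4*8 - 4))) + ((-2438 - 1*(-3237)) + 23103) = (4 - √(10 + (-32 - 4))) + ((-2438 + 3237) + 23103) = (4 - √(10 - 36)) + (799 + 23103) = (4 - √(-26)) + 23902 = (4 - I*√26) + 23902 = 23906 - I*√26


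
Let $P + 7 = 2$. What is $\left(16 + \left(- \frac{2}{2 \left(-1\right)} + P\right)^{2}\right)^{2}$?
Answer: $1024$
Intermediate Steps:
$P = -5$ ($P = -7 + 2 = -5$)
$\left(16 + \left(- \frac{2}{2 \left(-1\right)} + P\right)^{2}\right)^{2} = \left(16 + \left(- \frac{2}{2 \left(-1\right)} - 5\right)^{2}\right)^{2} = \left(16 + \left(- \frac{2}{-2} - 5\right)^{2}\right)^{2} = \left(16 + \left(\left(-2\right) \left(- \frac{1}{2}\right) - 5\right)^{2}\right)^{2} = \left(16 + \left(1 - 5\right)^{2}\right)^{2} = \left(16 + \left(-4\right)^{2}\right)^{2} = \left(16 + 16\right)^{2} = 32^{2} = 1024$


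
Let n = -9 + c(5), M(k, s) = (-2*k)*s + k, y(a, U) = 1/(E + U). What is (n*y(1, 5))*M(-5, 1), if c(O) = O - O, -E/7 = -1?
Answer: -15/4 ≈ -3.7500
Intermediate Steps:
E = 7 (E = -7*(-1) = 7)
c(O) = 0
y(a, U) = 1/(7 + U)
M(k, s) = k - 2*k*s (M(k, s) = -2*k*s + k = k - 2*k*s)
n = -9 (n = -9 + 0 = -9)
(n*y(1, 5))*M(-5, 1) = (-9/(7 + 5))*(-5*(1 - 2*1)) = (-9/12)*(-5*(1 - 2)) = (-9*1/12)*(-5*(-1)) = -¾*5 = -15/4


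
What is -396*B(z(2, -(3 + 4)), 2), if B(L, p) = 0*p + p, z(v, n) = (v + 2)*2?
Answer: -792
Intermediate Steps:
z(v, n) = 4 + 2*v (z(v, n) = (2 + v)*2 = 4 + 2*v)
B(L, p) = p (B(L, p) = 0 + p = p)
-396*B(z(2, -(3 + 4)), 2) = -396*2 = -792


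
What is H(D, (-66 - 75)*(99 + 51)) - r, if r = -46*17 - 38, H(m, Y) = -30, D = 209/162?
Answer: 790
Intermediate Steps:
D = 209/162 (D = 209*(1/162) = 209/162 ≈ 1.2901)
r = -820 (r = -782 - 38 = -820)
H(D, (-66 - 75)*(99 + 51)) - r = -30 - 1*(-820) = -30 + 820 = 790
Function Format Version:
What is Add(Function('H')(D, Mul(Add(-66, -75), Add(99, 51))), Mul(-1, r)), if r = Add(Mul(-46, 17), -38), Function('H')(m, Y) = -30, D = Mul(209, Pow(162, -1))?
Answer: 790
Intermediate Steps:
D = Rational(209, 162) (D = Mul(209, Rational(1, 162)) = Rational(209, 162) ≈ 1.2901)
r = -820 (r = Add(-782, -38) = -820)
Add(Function('H')(D, Mul(Add(-66, -75), Add(99, 51))), Mul(-1, r)) = Add(-30, Mul(-1, -820)) = Add(-30, 820) = 790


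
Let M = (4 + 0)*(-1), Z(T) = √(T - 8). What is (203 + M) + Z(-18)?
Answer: 199 + I*√26 ≈ 199.0 + 5.099*I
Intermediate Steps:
Z(T) = √(-8 + T)
M = -4 (M = 4*(-1) = -4)
(203 + M) + Z(-18) = (203 - 4) + √(-8 - 18) = 199 + √(-26) = 199 + I*√26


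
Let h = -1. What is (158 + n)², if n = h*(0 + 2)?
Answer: 24336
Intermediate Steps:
n = -2 (n = -(0 + 2) = -1*2 = -2)
(158 + n)² = (158 - 2)² = 156² = 24336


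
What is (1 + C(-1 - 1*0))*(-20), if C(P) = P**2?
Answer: -40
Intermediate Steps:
(1 + C(-1 - 1*0))*(-20) = (1 + (-1 - 1*0)**2)*(-20) = (1 + (-1 + 0)**2)*(-20) = (1 + (-1)**2)*(-20) = (1 + 1)*(-20) = 2*(-20) = -40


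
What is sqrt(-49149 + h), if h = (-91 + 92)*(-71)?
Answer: 2*I*sqrt(12305) ≈ 221.86*I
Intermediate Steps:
h = -71 (h = 1*(-71) = -71)
sqrt(-49149 + h) = sqrt(-49149 - 71) = sqrt(-49220) = 2*I*sqrt(12305)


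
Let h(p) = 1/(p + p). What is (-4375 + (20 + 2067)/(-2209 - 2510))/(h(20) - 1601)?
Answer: 825908480/302200041 ≈ 2.7330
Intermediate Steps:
h(p) = 1/(2*p)
(-4375 + (20 + 2067)/(-2209 - 2510))/(h(20) - 1601) = (-4375 + (20 + 2067)/(-2209 - 2510))/((½)/20 - 1601) = (-4375 + 2087/(-4719))/((½)*(1/20) - 1601) = (-4375 + 2087*(-1/4719))/(1/40 - 1601) = (-4375 - 2087/4719)/(-64039/40) = -20647712/4719*(-40/64039) = 825908480/302200041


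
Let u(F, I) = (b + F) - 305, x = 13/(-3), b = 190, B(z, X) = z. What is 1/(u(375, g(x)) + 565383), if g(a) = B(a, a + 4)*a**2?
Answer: 1/565643 ≈ 1.7679e-6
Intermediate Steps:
x = -13/3 (x = 13*(-1/3) = -13/3 ≈ -4.3333)
g(a) = a**3 (g(a) = a*a**2 = a**3)
u(F, I) = -115 + F (u(F, I) = (190 + F) - 305 = -115 + F)
1/(u(375, g(x)) + 565383) = 1/((-115 + 375) + 565383) = 1/(260 + 565383) = 1/565643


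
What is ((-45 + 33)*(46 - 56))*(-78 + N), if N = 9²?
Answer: 360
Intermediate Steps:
N = 81
((-45 + 33)*(46 - 56))*(-78 + N) = ((-45 + 33)*(46 - 56))*(-78 + 81) = -12*(-10)*3 = 120*3 = 360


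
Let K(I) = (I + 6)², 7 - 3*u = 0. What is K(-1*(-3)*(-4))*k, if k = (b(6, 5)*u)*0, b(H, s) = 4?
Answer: 0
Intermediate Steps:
u = 7/3 (u = 7/3 - ⅓*0 = 7/3 + 0 = 7/3 ≈ 2.3333)
k = 0 (k = (4*(7/3))*0 = (28/3)*0 = 0)
K(I) = (6 + I)²
K(-1*(-3)*(-4))*k = (6 - 1*(-3)*(-4))²*0 = (6 + 3*(-4))²*0 = (6 - 12)²*0 = (-6)²*0 = 36*0 = 0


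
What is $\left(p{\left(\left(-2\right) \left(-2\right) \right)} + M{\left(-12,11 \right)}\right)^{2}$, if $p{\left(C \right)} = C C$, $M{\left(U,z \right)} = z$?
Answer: $729$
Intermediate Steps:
$p{\left(C \right)} = C^{2}$
$\left(p{\left(\left(-2\right) \left(-2\right) \right)} + M{\left(-12,11 \right)}\right)^{2} = \left(\left(\left(-2\right) \left(-2\right)\right)^{2} + 11\right)^{2} = \left(4^{2} + 11\right)^{2} = \left(16 + 11\right)^{2} = 27^{2} = 729$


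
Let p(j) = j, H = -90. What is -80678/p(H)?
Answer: 40339/45 ≈ 896.42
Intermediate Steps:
-80678/p(H) = -80678/(-90) = -80678*(-1/90) = 40339/45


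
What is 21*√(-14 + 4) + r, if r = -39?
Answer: -39 + 21*I*√10 ≈ -39.0 + 66.408*I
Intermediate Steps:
21*√(-14 + 4) + r = 21*√(-14 + 4) - 39 = 21*√(-10) - 39 = 21*(I*√10) - 39 = 21*I*√10 - 39 = -39 + 21*I*√10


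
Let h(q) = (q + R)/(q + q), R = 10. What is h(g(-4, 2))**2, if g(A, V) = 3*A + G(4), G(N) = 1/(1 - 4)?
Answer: 49/5476 ≈ 0.0089481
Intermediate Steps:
G(N) = -1/3 (G(N) = 1/(-3) = -1/3)
g(A, V) = -1/3 + 3*A (g(A, V) = 3*A - 1/3 = -1/3 + 3*A)
h(q) = (10 + q)/(2*q) (h(q) = (q + 10)/(q + q) = (10 + q)/((2*q)) = (10 + q)*(1/(2*q)) = (10 + q)/(2*q))
h(g(-4, 2))**2 = ((10 + (-1/3 + 3*(-4)))/(2*(-1/3 + 3*(-4))))**2 = ((10 + (-1/3 - 12))/(2*(-1/3 - 12)))**2 = ((10 - 37/3)/(2*(-37/3)))**2 = ((1/2)*(-3/37)*(-7/3))**2 = (7/74)**2 = 49/5476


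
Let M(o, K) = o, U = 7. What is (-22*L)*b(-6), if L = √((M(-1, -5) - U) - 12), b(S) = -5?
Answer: 220*I*√5 ≈ 491.94*I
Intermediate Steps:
L = 2*I*√5 (L = √((-1 - 1*7) - 12) = √((-1 - 7) - 12) = √(-8 - 12) = √(-20) = 2*I*√5 ≈ 4.4721*I)
(-22*L)*b(-6) = -44*I*√5*(-5) = 220*I*√5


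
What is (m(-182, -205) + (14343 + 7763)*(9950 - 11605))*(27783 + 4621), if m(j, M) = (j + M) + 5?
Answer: -1185526652048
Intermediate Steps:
m(j, M) = 5 + M + j (m(j, M) = (M + j) + 5 = 5 + M + j)
(m(-182, -205) + (14343 + 7763)*(9950 - 11605))*(27783 + 4621) = ((5 - 205 - 182) + (14343 + 7763)*(9950 - 11605))*(27783 + 4621) = (-382 + 22106*(-1655))*32404 = (-382 - 36585430)*32404 = -36585812*32404 = -1185526652048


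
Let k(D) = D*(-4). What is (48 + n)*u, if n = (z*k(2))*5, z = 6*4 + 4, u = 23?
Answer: -24656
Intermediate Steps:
z = 28 (z = 24 + 4 = 28)
k(D) = -4*D
n = -1120 (n = (28*(-4*2))*5 = (28*(-8))*5 = -224*5 = -1120)
(48 + n)*u = (48 - 1120)*23 = -1072*23 = -24656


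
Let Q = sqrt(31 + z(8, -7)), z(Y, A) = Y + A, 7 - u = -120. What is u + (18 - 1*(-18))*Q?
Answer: 127 + 144*sqrt(2) ≈ 330.65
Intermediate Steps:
u = 127 (u = 7 - 1*(-120) = 7 + 120 = 127)
z(Y, A) = A + Y
Q = 4*sqrt(2) (Q = sqrt(31 + (-7 + 8)) = sqrt(31 + 1) = sqrt(32) = 4*sqrt(2) ≈ 5.6569)
u + (18 - 1*(-18))*Q = 127 + (18 - 1*(-18))*(4*sqrt(2)) = 127 + (18 + 18)*(4*sqrt(2)) = 127 + 36*(4*sqrt(2)) = 127 + 144*sqrt(2)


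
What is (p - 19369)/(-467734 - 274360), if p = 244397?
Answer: -112514/371047 ≈ -0.30323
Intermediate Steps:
(p - 19369)/(-467734 - 274360) = (244397 - 19369)/(-467734 - 274360) = 225028/(-742094) = 225028*(-1/742094) = -112514/371047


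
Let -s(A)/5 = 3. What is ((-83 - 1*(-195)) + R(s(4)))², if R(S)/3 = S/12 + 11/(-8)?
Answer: 693889/64 ≈ 10842.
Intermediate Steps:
s(A) = -15 (s(A) = -5*3 = -15)
R(S) = -33/8 + S/4 (R(S) = 3*(S/12 + 11/(-8)) = 3*(S*(1/12) + 11*(-⅛)) = 3*(S/12 - 11/8) = 3*(-11/8 + S/12) = -33/8 + S/4)
((-83 - 1*(-195)) + R(s(4)))² = ((-83 - 1*(-195)) + (-33/8 + (¼)*(-15)))² = ((-83 + 195) + (-33/8 - 15/4))² = (112 - 63/8)² = (833/8)² = 693889/64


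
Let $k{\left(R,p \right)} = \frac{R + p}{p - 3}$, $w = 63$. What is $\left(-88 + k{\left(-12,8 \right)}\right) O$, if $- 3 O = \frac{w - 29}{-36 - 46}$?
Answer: $- \frac{2516}{205} \approx -12.273$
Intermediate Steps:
$k{\left(R,p \right)} = \frac{R + p}{-3 + p}$
$O = \frac{17}{123}$ ($O = - \frac{\left(63 - 29\right) \frac{1}{-36 - 46}}{3} = - \frac{34 \frac{1}{-82}}{3} = - \frac{34 \left(- \frac{1}{82}\right)}{3} = \left(- \frac{1}{3}\right) \left(- \frac{17}{41}\right) = \frac{17}{123} \approx 0.13821$)
$\left(-88 + k{\left(-12,8 \right)}\right) O = \left(-88 + \frac{-12 + 8}{-3 + 8}\right) \frac{17}{123} = \left(-88 + \frac{1}{5} \left(-4\right)\right) \frac{17}{123} = \left(-88 - \frac{4}{5}\right) \frac{17}{123} = \left(- \frac{444}{5}\right) \frac{17}{123} = - \frac{2516}{205}$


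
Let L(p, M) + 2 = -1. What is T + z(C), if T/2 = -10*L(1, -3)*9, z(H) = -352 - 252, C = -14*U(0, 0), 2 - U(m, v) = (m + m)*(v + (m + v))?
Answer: -64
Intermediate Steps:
U(m, v) = 2 - 2*m*(m + 2*v) (U(m, v) = 2 - (m + m)*(v + (m + v)) = 2 - 2*m*(m + 2*v))
L(p, M) = -3 (L(p, M) = -2 - 1 = -3)
C = -28 (C = -14*(2 - 2*0**2 - 4*0*0) = -14*(2 - 2*0 + 0) = -14*(2 + 0 + 0) = -14*2 = -28)
z(H) = -604
T = 540 (T = 2*(-10*(-3)*9) = 2*(30*9) = 2*270 = 540)
T + z(C) = 540 - 604 = -64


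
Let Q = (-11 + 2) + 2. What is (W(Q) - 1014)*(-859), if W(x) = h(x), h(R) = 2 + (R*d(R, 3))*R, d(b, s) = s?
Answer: 743035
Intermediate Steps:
Q = -7 (Q = -9 + 2 = -7)
h(R) = 2 + 3*R**2 (h(R) = 2 + (R*3)*R = 2 + (3*R)*R = 2 + 3*R**2)
W(x) = 2 + 3*x**2
(W(Q) - 1014)*(-859) = ((2 + 3*(-7)**2) - 1014)*(-859) = ((2 + 3*49) - 1014)*(-859) = ((2 + 147) - 1014)*(-859) = (149 - 1014)*(-859) = -865*(-859) = 743035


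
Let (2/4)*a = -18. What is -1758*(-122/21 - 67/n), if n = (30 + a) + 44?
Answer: 1770599/133 ≈ 13313.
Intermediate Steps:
a = -36 (a = 2*(-18) = -36)
n = 38 (n = (30 - 36) + 44 = -6 + 44 = 38)
-1758*(-122/21 - 67/n) = -1758*(-122/21 - 67/38) = -1758*(-6043/798) = 1770599/133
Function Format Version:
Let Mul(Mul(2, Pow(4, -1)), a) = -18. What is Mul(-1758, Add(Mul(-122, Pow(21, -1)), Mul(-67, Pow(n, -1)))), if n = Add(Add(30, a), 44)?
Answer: Rational(1770599, 133) ≈ 13313.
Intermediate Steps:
a = -36 (a = Mul(2, -18) = -36)
n = 38 (n = Add(Add(30, -36), 44) = Add(-6, 44) = 38)
Mul(-1758, Add(Mul(-122, Pow(21, -1)), Mul(-67, Pow(n, -1)))) = Mul(-1758, Add(Mul(-122, Pow(21, -1)), Mul(-67, Pow(38, -1)))) = Mul(-1758, Add(Mul(-122, Rational(1, 21)), Mul(-67, Rational(1, 38)))) = Mul(-1758, Add(Rational(-122, 21), Rational(-67, 38))) = Mul(-1758, Rational(-6043, 798)) = Rational(1770599, 133)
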